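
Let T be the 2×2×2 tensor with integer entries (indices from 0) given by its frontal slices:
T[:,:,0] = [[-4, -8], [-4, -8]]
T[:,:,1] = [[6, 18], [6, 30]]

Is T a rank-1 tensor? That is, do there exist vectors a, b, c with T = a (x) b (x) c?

No

The mode-1 unfolding of T (rows indexed by i, columns by (j,k) = (0,0), (0,1), (1,0), (1,1)) is [[-4, 6, -8, 18], [-4, 6, -8, 30]].
There the 2×2 minor on rows i ∈ {0, 1}, columns (j,k) ∈ {(0,0), (1,1)} is det [[-4, 18], [-4, 30]] = -48 ≠ 0, so this unfolding has rank ≥ 2; CP rank is at least every unfolding rank, so rank(T) ≥ 2.
In particular rank(T) ≥ 2 > 1, so T is not rank-1.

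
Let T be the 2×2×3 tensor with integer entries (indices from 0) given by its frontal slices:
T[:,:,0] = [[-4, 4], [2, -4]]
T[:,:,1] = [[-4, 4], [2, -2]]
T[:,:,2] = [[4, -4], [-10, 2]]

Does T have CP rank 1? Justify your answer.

No

The mode-3 unfolding of T (rows indexed by k, columns by (i,j) = (0,0), (0,1), (1,0), (1,1)) is [[-4, 4, 2, -4], [-4, 4, 2, -2], [4, -4, -10, 2]].
There the 3×3 minor on rows k ∈ {0, 1, 2}, columns (i,j) ∈ {(0,0), (1,0), (1,1)} is det [[-4, 2, -4], [-4, 2, -2], [4, -10, 2]] = -64 ≠ 0, so this unfolding has rank ≥ 3; CP rank is at least every unfolding rank, so rank(T) ≥ 3.
In particular rank(T) ≥ 3 > 1, so T is not rank-1.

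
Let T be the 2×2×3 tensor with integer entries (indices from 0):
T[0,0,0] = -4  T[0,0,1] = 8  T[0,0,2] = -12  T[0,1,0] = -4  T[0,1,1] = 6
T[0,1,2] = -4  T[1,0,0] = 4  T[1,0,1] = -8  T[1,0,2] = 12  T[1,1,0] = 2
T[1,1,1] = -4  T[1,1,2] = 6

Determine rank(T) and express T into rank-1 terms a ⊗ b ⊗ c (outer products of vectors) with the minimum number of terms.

Lower bound: in the mode-2 unfolding of T (rows indexed by j, columns by (i,k)) the 2×2 minor on rows j ∈ {0, 1}, columns (i,k) ∈ {(0,0), (0,1)} is det [[-4, 8], [-4, 6]] = 8 ≠ 0, so that unfolding has rank ≥ 2 and hence rank(T) ≥ 2 (CP rank is at least every unfolding rank, though it can be larger).
Upper bound: with S_k = T[:,:,k], the two rank-1 terms a₁b₁ᵀ, a₂b₂ᵀ are the rank-1 members of the pencil x·S₀ + y·S₁.
det(x·S₀ + y·S₁) is 8·x² − 24·xy + 16·y² = 8·(x − 2·y)(x − y), vanishing at (x:y) = (2:1) and (1:1).
M₁ = 2·S₀ + S₁ = [[0, -2], [0, 0]] = (-2)·[1, 0][0, 1]ᵀ and M₂ = S₀ + S₁ = [[4, 2], [-4, -2]] = 2·[1, -1][2, 1]ᵀ, so take a₁ = [1, 0], b₁ = [0, 1], a₂ = [1, -1], b₂ = [2, 1].
Each slice is an integer combination of E₁ = a₁b₁ᵀ and E₂ = a₂b₂ᵀ: S₀ = −2·E₁ − 2·E₂, S₁ = 2·E₁ + 4·E₂, S₂ = 2·E₁ − 6·E₂; reading off coefficients, c₁ = [-2, 2, 2] and c₂ = [-2, 4, -6].
Hence T = [1, 0] ⊗ [0, 1] ⊗ [-2, 2, 2] + [1, -1] ⊗ [2, 1] ⊗ [-2, 4, -6], so rank(T) ≤ 2.
These bounds meet, so rank(T) = 2.

rank(T) = 2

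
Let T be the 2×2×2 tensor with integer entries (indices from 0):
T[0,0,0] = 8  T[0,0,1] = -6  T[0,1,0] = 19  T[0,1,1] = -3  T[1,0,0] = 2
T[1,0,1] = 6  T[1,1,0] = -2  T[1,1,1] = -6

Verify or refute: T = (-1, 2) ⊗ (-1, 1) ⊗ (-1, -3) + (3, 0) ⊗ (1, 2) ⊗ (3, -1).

Reconstruct entrywise from the claimed factors. For example, T[1,0,1] = 6 and Σₗ aₗ[1]bₗ[0]cₗ[1] = (2)·(-1)·(-3) + (0)·(1)·(-1) = 6; checking all 8 entries, every one matches. The claim holds.

Yes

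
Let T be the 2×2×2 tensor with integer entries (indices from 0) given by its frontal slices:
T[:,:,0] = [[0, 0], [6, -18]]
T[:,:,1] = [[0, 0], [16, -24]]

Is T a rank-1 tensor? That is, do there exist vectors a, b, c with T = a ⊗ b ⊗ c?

No

The mode-2 unfolding of T (rows indexed by j, columns by (i,k) = (0,0), (0,1), (1,0), (1,1)) is [[0, 0, 6, 16], [0, 0, -18, -24]].
There the 2×2 minor on rows j ∈ {0, 1}, columns (i,k) ∈ {(1,0), (1,1)} is det [[6, 16], [-18, -24]] = 144 ≠ 0, so this unfolding has rank ≥ 2; CP rank is at least every unfolding rank, so rank(T) ≥ 2.
In particular rank(T) ≥ 2 > 1, so T is not rank-1.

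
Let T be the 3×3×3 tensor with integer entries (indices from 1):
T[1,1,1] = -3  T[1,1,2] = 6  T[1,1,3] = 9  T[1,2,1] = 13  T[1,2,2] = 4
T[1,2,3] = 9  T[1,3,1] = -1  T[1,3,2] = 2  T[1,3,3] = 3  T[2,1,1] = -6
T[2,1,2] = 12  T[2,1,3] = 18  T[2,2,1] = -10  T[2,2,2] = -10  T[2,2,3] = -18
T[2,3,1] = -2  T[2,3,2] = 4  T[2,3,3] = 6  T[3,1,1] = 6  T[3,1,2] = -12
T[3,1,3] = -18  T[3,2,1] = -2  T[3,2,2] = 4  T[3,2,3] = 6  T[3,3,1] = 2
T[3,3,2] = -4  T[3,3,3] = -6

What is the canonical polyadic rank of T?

2

Lower bound: in the mode-3 unfolding of T (rows indexed by k, columns by (i,j)) the 2×2 minor on rows k ∈ {1, 2}, columns (i,j) ∈ {(1,1), (1,2)} is det [[-3, 13], [6, 4]] = -90 ≠ 0, so that unfolding has rank ≥ 2 and hence rank(T) ≥ 2 (CP rank is at least every unfolding rank, though it can be larger).
Upper bound: with S_k = T[:,:,k], the two rank-1 terms a₁b₁ᵀ, a₂b₂ᵀ are the rank-1 members of the pencil x·S₁ + y·S₂.
The 2×2 minor of x·S₁ + y·S₂ on rows {1,2}, columns {1,2} is 108·x² − 162·xy − 108·y² = 54·(x − 2·y)(2·x + y), vanishing at (x:y) = (2:1) and (1:-2).
M₁ = 2·S₁ + S₂ = [[0, 30, 0], [0, -30, 0], [0, 0, 0]] = 30·[1, -1, 0][0, 1, 0]ᵀ and M₂ = S₁ − 2·S₂ = [[-15, 5, -5], [-30, 10, -10], [30, -10, 10]] = (-5)·[1, 2, -2][3, -1, 1]ᵀ, so take a₁ = [1, -1, 0], b₁ = [0, 1, 0], a₂ = [1, 2, -2], b₂ = [3, -1, 1].
Each slice is an integer combination of E₁ = a₁b₁ᵀ and E₂ = a₂b₂ᵀ: S₁ = 12·E₁ − E₂, S₂ = 6·E₁ + 2·E₂, S₃ = 12·E₁ + 3·E₂; reading off coefficients, c₁ = [12, 6, 12] and c₂ = [-1, 2, 3].
Hence T = [1, -1, 0] ⊗ [0, 1, 0] ⊗ [12, 6, 12] + [1, 2, -2] ⊗ [3, -1, 1] ⊗ [-1, 2, 3], so rank(T) ≤ 2.
These bounds meet, so rank(T) = 2.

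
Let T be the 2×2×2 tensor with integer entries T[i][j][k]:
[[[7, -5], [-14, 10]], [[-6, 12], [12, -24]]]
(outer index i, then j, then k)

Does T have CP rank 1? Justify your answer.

The mode-1 unfolding of T (rows indexed by i, columns by (j,k) = (0,0), (0,1), (1,0), (1,1)) is [[7, -5, -14, 10], [-6, 12, 12, -24]].
There the 2×2 minor on rows i ∈ {0, 1}, columns (j,k) ∈ {(0,0), (0,1)} is det [[7, -5], [-6, 12]] = 54 ≠ 0, so this unfolding has rank ≥ 2; CP rank is at least every unfolding rank, so rank(T) ≥ 2.
In particular rank(T) ≥ 2 > 1, so T is not rank-1.

No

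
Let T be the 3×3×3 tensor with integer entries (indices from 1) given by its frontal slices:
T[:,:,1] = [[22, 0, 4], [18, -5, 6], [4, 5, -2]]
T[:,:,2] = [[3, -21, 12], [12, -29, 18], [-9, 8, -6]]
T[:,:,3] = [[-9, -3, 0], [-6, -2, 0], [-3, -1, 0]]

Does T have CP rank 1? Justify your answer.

The mode-2 unfolding of T (rows indexed by j, columns by (i,k) = (1,1), (1,2), (1,3), (2,1), (2,2), (2,3), (3,1), (3,2), (3,3)) is [[22, 3, -9, 18, 12, -6, 4, -9, -3], [0, -21, -3, -5, -29, -2, 5, 8, -1], [4, 12, 0, 6, 18, 0, -2, -6, 0]].
There the 2×2 minor on rows j ∈ {1, 2}, columns (i,k) ∈ {(1,1), (1,2)} is det [[22, 3], [0, -21]] = -462 ≠ 0, so this unfolding has rank ≥ 2; CP rank is at least every unfolding rank, so rank(T) ≥ 2.
In particular rank(T) ≥ 2 > 1, so T is not rank-1.

No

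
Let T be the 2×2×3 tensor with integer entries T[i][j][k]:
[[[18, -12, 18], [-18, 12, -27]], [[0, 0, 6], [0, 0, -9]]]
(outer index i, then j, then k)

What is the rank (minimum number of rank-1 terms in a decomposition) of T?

Lower bound: the mode-1 unfolding of T (rows indexed by i, columns by (j,k) = (0,0), (0,1), (0,2), (1,0), (1,1), (1,2)) is [[18, -12, 18, -18, 12, -27], [0, 0, 6, 0, 0, -9]].
There the 2×2 minor on rows i ∈ {0, 1}, columns (j,k) ∈ {(0,0), (0,2)} is det [[18, 18], [0, 6]] = 108 ≠ 0, so this unfolding has rank ≥ 2; CP rank is at least every unfolding rank, so rank(T) ≥ 2. (Flattening ranks never certify an upper bound on CP rank; for that we must actually write T with 2 rank-1 terms.)
Upper bound — finding two terms. Write S_k = T[:,:,k] for the frontal slices: S₀ = [[18, -18], [0, 0]], S₁ = [[-12, 12], [0, 0]], S₂ = [[18, -27], [6, -9]].
If T = a₁ ⊗ b₁ ⊗ c₁ + a₂ ⊗ b₂ ⊗ c₂ then each S_k = c₁[k]·a₁b₁ᵀ + c₂[k]·a₂b₂ᵀ. S₀ and S₂ are linearly independent, so a₁b₁ᵀ and a₂b₂ᵀ must span the same plane of matrices: they are the rank-1 matrices of the form x·S₀ + y·S₂.
det(x·S₀ + y·S₂) is −54·xy = (-54)·(y)(x), vanishing at (x:y) = (1:0) and (0:1).
M₁ = S₀ = [[18, -18], [0, 0]] = 18·[1, 0][1, -1]ᵀ and M₂ = S₂ = [[18, -27], [6, -9]] = 3·[3, 1][2, -3]ᵀ, so take a₁ = [1, 0], b₁ = [1, -1], a₂ = [3, 1], b₂ = [2, -3].
Each slice is an integer combination of E₁ = a₁b₁ᵀ and E₂ = a₂b₂ᵀ: S₀ = 18·E₁, S₁ = −12·E₁, S₂ = 3·E₂; reading off coefficients, c₁ = [18, -12, 0] and c₂ = [0, 0, 3].
Hence T = [1, 0] ⊗ [1, -1] ⊗ [18, -12, 0] + [3, 1] ⊗ [2, -3] ⊗ [0, 0, 3], so rank(T) ≤ 2.
These bounds meet, so rank(T) = 2.

2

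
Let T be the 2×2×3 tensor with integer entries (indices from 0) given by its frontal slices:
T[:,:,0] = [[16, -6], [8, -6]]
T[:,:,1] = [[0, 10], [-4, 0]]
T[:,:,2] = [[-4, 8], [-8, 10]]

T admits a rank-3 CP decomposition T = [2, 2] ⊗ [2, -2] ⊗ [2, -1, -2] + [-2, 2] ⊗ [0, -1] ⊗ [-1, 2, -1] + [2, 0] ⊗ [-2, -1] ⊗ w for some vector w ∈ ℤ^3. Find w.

Subtract the known terms from T to get the rank-1 residual R = [2, 0] ⊗ [-2, -1] ⊗ w, so R[i,j,k] = a[i]·b[j]·w[k]. Pick indices with nonzero a[0]·b[0] = (2)·(-2) = -4. Only the fibre through (0,0,·) is needed: R[0,0,:] = T[0,0,:] − Σₗ aₗ[0]bₗ[0]cₗ = [16, 0, -4] − (2)·(2)·[2, -1, -2] − (-2)·(0)·[-1, 2, -1] = [8, 4, 4]. Then w[k] = R[0,0,k] / -4 for each k, giving w = [8, 4, 4] / -4 = [-2, -1, -1].

w = [-2, -1, -1]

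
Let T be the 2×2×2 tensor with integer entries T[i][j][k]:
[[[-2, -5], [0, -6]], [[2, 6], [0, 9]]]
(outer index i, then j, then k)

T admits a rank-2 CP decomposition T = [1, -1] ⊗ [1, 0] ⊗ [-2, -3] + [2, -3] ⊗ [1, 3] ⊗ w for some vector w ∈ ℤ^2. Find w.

w = [0, -1]

Subtract the known terms from T to get the rank-1 residual R = [2, -3] ⊗ [1, 3] ⊗ w, so R[i,j,k] = a[i]·b[j]·w[k]. Pick indices with nonzero a[0]·b[0] = (2)·(1) = 2. Only the fibre through (0,0,·) is needed: R[0,0,:] = T[0,0,:] − Σₗ aₗ[0]bₗ[0]cₗ = [-2, -5] − (1)·(1)·[-2, -3] = [0, -2]. Then w[k] = R[0,0,k] / 2 for each k, giving w = [0, -2] / 2 = [0, -1].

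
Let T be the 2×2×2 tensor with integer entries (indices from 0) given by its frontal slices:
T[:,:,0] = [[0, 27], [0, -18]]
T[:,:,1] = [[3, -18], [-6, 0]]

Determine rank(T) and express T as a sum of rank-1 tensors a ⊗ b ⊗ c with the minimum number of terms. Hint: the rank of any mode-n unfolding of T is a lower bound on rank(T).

Lower bound: the mode-3 unfolding of T (rows indexed by k, columns by (i,j) = (0,0), (0,1), (1,0), (1,1)) is [[0, 27, 0, -18], [3, -18, -6, 0]].
There the 2×2 minor on rows k ∈ {0, 1}, columns (i,j) ∈ {(0,0), (0,1)} is det [[0, 27], [3, -18]] = -81 ≠ 0, so this unfolding has rank ≥ 2; CP rank is at least every unfolding rank, so rank(T) ≥ 2. (Flattening ranks never certify an upper bound on CP rank; for that we must actually write T with 2 rank-1 terms.)
Upper bound — finding two terms. Write S_k = T[:,:,k] for the frontal slices: S₀ = [[0, 27], [0, -18]], S₁ = [[3, -18], [-6, 0]].
If T = a₁ ⊗ b₁ ⊗ c₁ + a₂ ⊗ b₂ ⊗ c₂ then each S_k = c₁[k]·a₁b₁ᵀ + c₂[k]·a₂b₂ᵀ. S₀ and S₁ are linearly independent, so a₁b₁ᵀ and a₂b₂ᵀ must span the same plane of matrices: they are the rank-1 matrices of the form x·S₀ + y·S₁.
det(x·S₀ + y·S₁) is 108·xy − 108·y² = 108·(x − y)(y), vanishing at (x:y) = (1:1) and (1:0).
M₁ = S₀ + S₁ = [[3, 9], [-6, -18]] = 3·[1, -2][1, 3]ᵀ and M₂ = S₀ = [[0, 27], [0, -18]] = 9·[3, -2][0, 1]ᵀ, so take a₁ = [1, -2], b₁ = [1, 3], a₂ = [3, -2], b₂ = [0, 1].
Each slice is an integer combination of E₁ = a₁b₁ᵀ and E₂ = a₂b₂ᵀ: S₀ = 9·E₂, S₁ = 3·E₁ − 9·E₂; reading off coefficients, c₁ = [0, 3] and c₂ = [9, -9].
Hence T = [1, -2] ⊗ [1, 3] ⊗ [0, 3] + [3, -2] ⊗ [0, 1] ⊗ [9, -9], so rank(T) ≤ 2.
These bounds meet, so rank(T) = 2.

rank(T) = 2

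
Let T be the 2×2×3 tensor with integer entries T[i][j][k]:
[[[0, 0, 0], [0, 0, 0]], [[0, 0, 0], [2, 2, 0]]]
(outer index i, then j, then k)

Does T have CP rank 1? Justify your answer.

If T = a ⊗ b ⊗ c then every fibre of T is a multiple of the corresponding factor, so read the factors off the fibres through the nonzero entry T[1,1,0] = 2.
The mode-1 fibre T[:,1,0] = [0, 2] gives a = (0, 1) (primitive direction); the mode-2 fibre T[1,:,0] = [0, 2] gives b = (0, 1); then c[k] = T[1,1,k] / (a[1]·b[1]) = [2, 2, 0] / 1 = (2, 2, 0).
Expanding (0, 1) ⊗ (0, 1) ⊗ (2, 2, 0) reproduces all 12 entries of T, so T = (0, 1) ⊗ (0, 1) ⊗ (2, 2, 0) and rank(T) ≤ 1.
Equivalently every frontal slice T[:,:,k] is c[k] times the rank-1 matrix (0, 1) ⊗ (0, 1). So T has rank 1 (it is nonzero).

Yes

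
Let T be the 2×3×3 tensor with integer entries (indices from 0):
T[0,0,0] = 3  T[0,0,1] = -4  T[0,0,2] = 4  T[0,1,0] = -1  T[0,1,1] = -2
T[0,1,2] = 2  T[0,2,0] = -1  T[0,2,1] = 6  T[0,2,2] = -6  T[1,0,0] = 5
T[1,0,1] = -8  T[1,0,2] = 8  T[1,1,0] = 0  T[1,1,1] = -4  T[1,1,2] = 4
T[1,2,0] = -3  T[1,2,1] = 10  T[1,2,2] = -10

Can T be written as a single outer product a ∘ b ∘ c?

The mode-2 unfolding of T (rows indexed by j, columns by (i,k) = (0,0), (0,1), (0,2), (1,0), (1,1), (1,2)) is [[3, -4, 4, 5, -8, 8], [-1, -2, 2, 0, -4, 4], [-1, 6, -6, -3, 10, -10]].
There the 3×3 minor on rows j ∈ {0, 1, 2}, columns (i,k) ∈ {(0,0), (0,1), (1,0)} is det [[3, -4, 5], [-1, -2, 0], [-1, 6, -3]] = -10 ≠ 0, so this unfolding has rank ≥ 3; CP rank is at least every unfolding rank, so rank(T) ≥ 3.
In particular rank(T) ≥ 3 > 1, so T is not rank-1.

No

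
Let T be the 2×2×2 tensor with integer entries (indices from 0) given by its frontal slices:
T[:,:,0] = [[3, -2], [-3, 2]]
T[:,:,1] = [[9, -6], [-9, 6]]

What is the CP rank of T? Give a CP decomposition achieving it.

rank(T) = 1

Lower bound: T ≠ 0 (e.g. T[0,0,0] = 3), so rank(T) ≥ 1.
Upper bound: the mode-1 fibre T[:,0,0] = [3, -3] gives a = [1, -1] (primitive direction); the mode-2 fibre T[0,:,0] = [3, -2] gives b = [3, -2]; then c[k] = T[0,0,k] / (a[0]·b[0]) = [3, 9] / 3 = [1, 3].
Expanding [1, -1] ⊗ [3, -2] ⊗ [1, 3] reproduces all 8 entries of T, so T = [1, -1] ⊗ [3, -2] ⊗ [1, 3] and rank(T) ≤ 1.
These bounds meet, so rank(T) = 1.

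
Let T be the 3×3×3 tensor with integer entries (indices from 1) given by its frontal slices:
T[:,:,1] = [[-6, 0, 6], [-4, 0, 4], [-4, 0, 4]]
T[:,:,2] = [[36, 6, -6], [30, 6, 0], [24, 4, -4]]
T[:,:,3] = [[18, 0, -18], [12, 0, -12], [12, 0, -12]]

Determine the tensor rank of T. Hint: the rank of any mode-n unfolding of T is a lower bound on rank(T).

Lower bound: the mode-3 unfolding of T (rows indexed by k, columns by (i,j) = (1,1), (1,2), (1,3), (2,1), (2,2), (2,3), (3,1), (3,2), (3,3)) is [[-6, 0, 6, -4, 0, 4, -4, 0, 4], [36, 6, -6, 30, 6, 0, 24, 4, -4], [18, 0, -18, 12, 0, -12, 12, 0, -12]].
There the 2×2 minor on rows k ∈ {1, 2}, columns (i,j) ∈ {(1,1), (1,2)} is det [[-6, 0], [36, 6]] = -36 ≠ 0, so this unfolding has rank ≥ 2; CP rank is at least every unfolding rank, so rank(T) ≥ 2. (This is only a lower bound: in general the CP rank may exceed every unfolding rank, so we still need to exhibit 2 rank-1 terms summing to T.)
Upper bound — finding two terms. Write S_k = T[:,:,k] for the frontal slices: S₁ = [[-6, 0, 6], [-4, 0, 4], [-4, 0, 4]], S₂ = [[36, 6, -6], [30, 6, 0], [24, 4, -4]], S₃ = [[18, 0, -18], [12, 0, -12], [12, 0, -12]].
If T = a₁ ⊗ b₁ ⊗ c₁ + a₂ ⊗ b₂ ⊗ c₂ then each S_k = c₁[k]·a₁b₁ᵀ + c₂[k]·a₂b₂ᵀ. S₁ and S₂ are linearly independent, so a₁b₁ᵀ and a₂b₂ᵀ must span the same plane of matrices: they are the rank-1 matrices of the form x·S₁ + y·S₂.
The 2×2 minor of x·S₁ + y·S₂ on rows {1,2}, columns {1,2} is −12·xy + 36·y² = (-12)·(x − 3·y)(y), vanishing at (x:y) = (3:1) and (1:0).
M₁ = 3·S₁ + S₂ = [[18, 6, 12], [18, 6, 12], [12, 4, 8]] = 2·[3, 3, 2][3, 1, 2]ᵀ and M₂ = S₁ = [[-6, 0, 6], [-4, 0, 4], [-4, 0, 4]] = (-2)·[3, 2, 2][1, 0, -1]ᵀ, so take a₁ = [3, 3, 2], b₁ = [3, 1, 2], a₂ = [3, 2, 2], b₂ = [1, 0, -1].
Each slice is an integer combination of E₁ = a₁b₁ᵀ and E₂ = a₂b₂ᵀ: S₁ = −2·E₂, S₂ = 2·E₁ + 6·E₂, S₃ = 6·E₂; reading off coefficients, c₁ = [0, 2, 0] and c₂ = [-2, 6, 6].
Hence T = [3, 3, 2] ⊗ [3, 1, 2] ⊗ [0, 2, 0] + [3, 2, 2] ⊗ [1, 0, -1] ⊗ [-2, 6, 6], so rank(T) ≤ 2.
These bounds meet, so rank(T) = 2.

2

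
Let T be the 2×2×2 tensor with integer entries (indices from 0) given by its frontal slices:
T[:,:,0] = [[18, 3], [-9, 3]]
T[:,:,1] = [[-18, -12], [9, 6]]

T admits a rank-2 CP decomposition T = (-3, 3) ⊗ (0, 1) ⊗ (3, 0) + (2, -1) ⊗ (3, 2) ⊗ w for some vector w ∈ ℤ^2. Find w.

Subtract the known terms from T to get the rank-1 residual R = (2, -1) ⊗ (3, 2) ⊗ w, so R[i,j,k] = a[i]·b[j]·w[k]. Pick indices with nonzero a[0]·b[0] = (2)·(3) = 6. Only the fibre through (0,0,·) is needed: R[0,0,:] = T[0,0,:] − Σₗ aₗ[0]bₗ[0]cₗ = [18, -18] − (-3)·(0)·(3, 0) = [18, -18]. Then w[k] = R[0,0,k] / 6 for each k, giving w = [18, -18] / 6 = (3, -3).

w = (3, -3)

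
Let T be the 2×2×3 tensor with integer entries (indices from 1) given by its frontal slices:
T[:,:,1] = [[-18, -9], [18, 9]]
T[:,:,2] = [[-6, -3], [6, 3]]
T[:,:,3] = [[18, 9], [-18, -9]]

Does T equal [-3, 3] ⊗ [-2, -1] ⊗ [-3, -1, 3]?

Yes

Reconstruct entrywise from the claimed factors. For example, T[2,1,1] = 18 and Σₗ aₗ[2]bₗ[1]cₗ[1] = (3)·(-2)·(-3) = 18; checking all 12 entries, every one matches. The claim holds.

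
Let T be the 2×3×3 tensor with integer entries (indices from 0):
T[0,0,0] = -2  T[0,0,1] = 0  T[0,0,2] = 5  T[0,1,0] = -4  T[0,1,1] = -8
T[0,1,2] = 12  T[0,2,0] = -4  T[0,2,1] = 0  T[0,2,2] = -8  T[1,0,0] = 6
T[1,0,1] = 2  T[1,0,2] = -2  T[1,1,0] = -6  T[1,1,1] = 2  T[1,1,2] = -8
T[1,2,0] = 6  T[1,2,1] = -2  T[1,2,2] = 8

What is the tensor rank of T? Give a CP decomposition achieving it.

Lower bound: the mode-3 unfolding of T (rows indexed by k, columns by (i,j) = (0,0), (0,1), (0,2), (1,0), (1,1), (1,2)) is [[-2, -4, -4, 6, -6, 6], [0, -8, 0, 2, 2, -2], [5, 12, -8, -2, -8, 8]].
There the 3×3 minor on rows k ∈ {0, 1, 2}, columns (i,j) ∈ {(0,0), (0,1), (0,2)} is det [[-2, -4, -4], [0, -8, 0], [5, 12, -8]] = -288 ≠ 0, so this unfolding has rank ≥ 3; CP rank is at least every unfolding rank, so rank(T) ≥ 3. (Flattening ranks never certify an upper bound on CP rank; for that we must actually write T with 3 rank-1 terms.)
Upper bound: T is a sum of 3 rank-1 terms, T = [1, -2] (x) [1, -2, 2] (x) [-2, 0, -1] + [1, 0] (x) [1, -1, -1] (x) [4, 4, -2] + [2, -1] (x) [1, 1, -1] (x) [-2, -2, 4] (one valid choice — decompositions are not unique — normalised so each a, b is primitive with positive first nonzero entry; check it by expanding all entries), so rank(T) ≤ 3.
These bounds meet, so rank(T) = 3.
Check entry T[1,2,0] = 6: (-2)·(2)·(-2) + (0)·(-1)·(4) + (-1)·(-1)·(-2) = 6.

rank(T) = 3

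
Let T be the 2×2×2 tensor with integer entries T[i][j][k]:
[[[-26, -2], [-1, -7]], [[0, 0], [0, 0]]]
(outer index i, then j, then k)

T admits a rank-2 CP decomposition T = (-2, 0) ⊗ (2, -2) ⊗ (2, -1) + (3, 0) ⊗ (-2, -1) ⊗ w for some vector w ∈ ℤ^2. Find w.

Subtract the known terms from T to get the rank-1 residual R = (3, 0) ⊗ (-2, -1) ⊗ w, so R[i,j,k] = a[i]·b[j]·w[k]. Pick indices with nonzero a[0]·b[0] = (3)·(-2) = -6. Only the fibre through (0,0,·) is needed: R[0,0,:] = T[0,0,:] − Σₗ aₗ[0]bₗ[0]cₗ = [-26, -2] − (-2)·(2)·(2, -1) = [-18, -6]. Then w[k] = R[0,0,k] / -6 for each k, giving w = [-18, -6] / -6 = (3, 1).

w = (3, 1)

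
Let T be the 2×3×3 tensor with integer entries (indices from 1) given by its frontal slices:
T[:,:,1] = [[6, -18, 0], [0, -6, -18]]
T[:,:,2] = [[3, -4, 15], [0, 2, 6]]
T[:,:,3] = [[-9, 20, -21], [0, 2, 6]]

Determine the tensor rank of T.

2

Lower bound: the mode-3 unfolding of T (rows indexed by k, columns by (i,j) = (1,1), (1,2), (1,3), (2,1), (2,2), (2,3)) is [[6, -18, 0, 0, -6, -18], [3, -4, 15, 0, 2, 6], [-9, 20, -21, 0, 2, 6]].
There the 2×2 minor on rows k ∈ {1, 2}, columns (i,j) ∈ {(1,1), (1,2)} is det [[6, -18], [3, -4]] = 30 ≠ 0, so this unfolding has rank ≥ 2; CP rank is at least every unfolding rank, so rank(T) ≥ 2. (Unfolding ranks only ever bound the CP rank from below — rank(T) can be strictly larger than all of them — so the matching upper bound has to come from an explicit 2-term decomposition.)
Upper bound — finding two terms. Write S_k = T[:,:,k] for the frontal slices: S₁ = [[6, -18, 0], [0, -6, -18]], S₂ = [[3, -4, 15], [0, 2, 6]], S₃ = [[-9, 20, -21], [0, 2, 6]].
If T = a₁ ⊗ b₁ ⊗ c₁ + a₂ ⊗ b₂ ⊗ c₂ then each S_k = c₁[k]·a₁b₁ᵀ + c₂[k]·a₂b₂ᵀ. S₁ and S₂ are linearly independent, so a₁b₁ᵀ and a₂b₂ᵀ must span the same plane of matrices: they are the rank-1 matrices of the form x·S₁ + y·S₂.
The 2×2 minor of x·S₁ + y·S₂ on rows {1,2}, columns {1,2} is −36·x² − 6·xy + 6·y² = (-6)·(3·x − y)(2·x + y), vanishing at (x:y) = (1:3) and (1:-2).
M₁ = S₁ + 3·S₂ = [[15, -30, 45], [0, 0, 0]] = 15·[1, 0][1, -2, 3]ᵀ and M₂ = S₁ − 2·S₂ = [[0, -10, -30], [0, -10, -30]] = (-10)·[1, 1][0, 1, 3]ᵀ, so take a₁ = [1, 0], b₁ = [1, -2, 3], a₂ = [1, 1], b₂ = [0, 1, 3].
Each slice is an integer combination of E₁ = a₁b₁ᵀ and E₂ = a₂b₂ᵀ: S₁ = 6·E₁ − 6·E₂, S₂ = 3·E₁ + 2·E₂, S₃ = −9·E₁ + 2·E₂; reading off coefficients, c₁ = [6, 3, -9] and c₂ = [-6, 2, 2].
Hence T = [1, 0] ⊗ [1, -2, 3] ⊗ [6, 3, -9] + [1, 1] ⊗ [0, 1, 3] ⊗ [-6, 2, 2], so rank(T) ≤ 2.
These bounds meet, so rank(T) = 2.
Check entry T[2,1,1] = 0: (0)·(1)·(6) + (1)·(0)·(-6) = 0.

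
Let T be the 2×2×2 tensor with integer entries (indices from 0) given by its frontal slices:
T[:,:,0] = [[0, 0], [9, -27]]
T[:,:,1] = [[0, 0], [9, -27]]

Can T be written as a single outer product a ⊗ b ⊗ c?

The mode-1 fibre T[:,0,0] = [0, 9] gives a = (0, 1) (primitive direction); the mode-2 fibre T[1,:,0] = [9, -27] gives b = (1, -3); then c[k] = T[1,0,k] / (a[1]·b[0]) = [9, 9] / 1 = (9, 9).
Expanding (0, 1) ⊗ (1, -3) ⊗ (9, 9) reproduces all 8 entries of T, so T = (0, 1) ⊗ (1, -3) ⊗ (9, 9) and rank(T) ≤ 1.
Equivalently every frontal slice T[:,:,k] is c[k] times the rank-1 matrix (0, 1) ⊗ (1, -3). So T has rank 1 (it is nonzero).

Yes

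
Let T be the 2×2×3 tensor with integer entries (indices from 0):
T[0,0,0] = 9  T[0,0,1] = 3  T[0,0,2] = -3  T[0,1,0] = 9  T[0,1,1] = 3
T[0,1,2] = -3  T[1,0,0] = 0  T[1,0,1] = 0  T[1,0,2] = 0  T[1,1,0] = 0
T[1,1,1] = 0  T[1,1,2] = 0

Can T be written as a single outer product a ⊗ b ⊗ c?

If T = a ⊗ b ⊗ c then every fibre of T is a multiple of the corresponding factor, so read the factors off the fibres through the nonzero entry T[0,0,0] = 9.
The mode-1 fibre T[:,0,0] = [9, 0] gives a = [1, 0] (primitive direction); the mode-2 fibre T[0,:,0] = [9, 9] gives b = [1, 1]; then c[k] = T[0,0,k] / (a[0]·b[0]) = [9, 3, -3] / 1 = [9, 3, -3].
Expanding [1, 0] ⊗ [1, 1] ⊗ [9, 3, -3] reproduces all 12 entries of T, so T = [1, 0] ⊗ [1, 1] ⊗ [9, 3, -3] and rank(T) ≤ 1.
Equivalently every frontal slice T[:,:,k] is c[k] times the rank-1 matrix [1, 0] ⊗ [1, 1]. So T has rank 1 (it is nonzero).

Yes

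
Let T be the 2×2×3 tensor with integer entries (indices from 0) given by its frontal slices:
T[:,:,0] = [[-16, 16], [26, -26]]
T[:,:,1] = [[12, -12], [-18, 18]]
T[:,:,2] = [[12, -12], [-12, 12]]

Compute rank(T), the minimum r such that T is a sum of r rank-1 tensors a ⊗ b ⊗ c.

Lower bound: the mode-3 unfolding of T (rows indexed by k, columns by (i,j) = (0,0), (0,1), (1,0), (1,1)) is [[-16, 16, 26, -26], [12, -12, -18, 18], [12, -12, -12, 12]].
There the 2×2 minor on rows k ∈ {0, 1}, columns (i,j) ∈ {(0,0), (1,0)} is det [[-16, 26], [12, -18]] = -24 ≠ 0, so this unfolding has rank ≥ 2; CP rank is at least every unfolding rank, so rank(T) ≥ 2. (Flattening ranks never certify an upper bound on CP rank; for that we must actually write T with 2 rank-1 terms.)
Upper bound — finding two terms. Every mode-2 slice of T is a multiple of one matrix: T[:,j,:] = b[j]·M with b = (1, -1) and M = [[-16, 12, 12], [26, -18, -12]] (rows indexed by i, columns by k). So it suffices to write M as a sum of two rank-1 matrices.
Splitting M by its rows (i = 0, 1), M = (1, 0)(-16, 12, 12)ᵀ + (0, 1)(26, -18, -12)ᵀ.
Hence T = (1, 0) ⊗ (1, -1) ⊗ (-16, 12, 12) + (0, 1) ⊗ (1, -1) ⊗ (26, -18, -12), so rank(T) ≤ 2.
These bounds meet, so rank(T) = 2.
Check entry T[0,0,2] = 12: (1)·(1)·(12) + (0)·(1)·(-12) = 12.

2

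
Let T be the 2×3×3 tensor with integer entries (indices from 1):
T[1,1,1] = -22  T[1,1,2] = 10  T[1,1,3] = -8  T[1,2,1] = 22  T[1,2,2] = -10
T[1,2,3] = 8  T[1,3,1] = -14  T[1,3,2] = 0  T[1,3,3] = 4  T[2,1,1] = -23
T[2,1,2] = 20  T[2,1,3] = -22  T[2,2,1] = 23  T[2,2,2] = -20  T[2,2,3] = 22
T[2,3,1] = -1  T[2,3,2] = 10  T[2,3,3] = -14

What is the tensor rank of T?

2

Lower bound: the mode-1 unfolding of T (rows indexed by i, columns by (j,k) = (1,1), (1,2), (1,3), (2,1), (2,2), (2,3), (3,1), (3,2), (3,3)) is [[-22, 10, -8, 22, -10, 8, -14, 0, 4], [-23, 20, -22, 23, -20, 22, -1, 10, -14]].
There the 2×2 minor on rows i ∈ {1, 2}, columns (j,k) ∈ {(1,1), (1,2)} is det [[-22, 10], [-23, 20]] = -210 ≠ 0, so this unfolding has rank ≥ 2; CP rank is at least every unfolding rank, so rank(T) ≥ 2. (This is only a lower bound: in general the CP rank may exceed every unfolding rank, so we still need to exhibit 2 rank-1 terms summing to T.)
Upper bound — finding two terms. Write S_k = T[:,:,k] for the frontal slices: S₁ = [[-22, 22, -14], [-23, 23, -1]], S₂ = [[10, -10, 0], [20, -20, 10]], S₃ = [[-8, 8, 4], [-22, 22, -14]].
If T = a₁ ⊗ b₁ ⊗ c₁ + a₂ ⊗ b₂ ⊗ c₂ then each S_k = c₁[k]·a₁b₁ᵀ + c₂[k]·a₂b₂ᵀ. S₁ and S₂ are linearly independent, so a₁b₁ᵀ and a₂b₂ᵀ must span the same plane of matrices: they are the rank-1 matrices of the form x·S₁ + y·S₂.
The 2×2 minor of x·S₁ + y·S₂ on rows {1,2}, columns {1,3} is −300·x² + 50·xy + 100·y² = (-50)·(3·x − 2·y)(2·x + y), vanishing at (x:y) = (2:3) and (1:-2).
M₁ = 2·S₁ + 3·S₂ = [[-14, 14, -28], [14, -14, 28]] = (-14)·[1, -1][1, -1, 2]ᵀ and M₂ = S₁ − 2·S₂ = [[-42, 42, -14], [-63, 63, -21]] = (-7)·[2, 3][3, -3, 1]ᵀ, so take a₁ = [1, -1], b₁ = [1, -1, 2], a₂ = [2, 3], b₂ = [3, -3, 1].
Each slice is an integer combination of E₁ = a₁b₁ᵀ and E₂ = a₂b₂ᵀ: S₁ = −4·E₁ − 3·E₂, S₂ = −2·E₁ + 2·E₂, S₃ = 4·E₁ − 2·E₂; reading off coefficients, c₁ = [-4, -2, 4] and c₂ = [-3, 2, -2].
Hence T = [1, -1] ⊗ [1, -1, 2] ⊗ [-4, -2, 4] + [2, 3] ⊗ [3, -3, 1] ⊗ [-3, 2, -2], so rank(T) ≤ 2.
These bounds meet, so rank(T) = 2.
Check entry T[1,2,3] = 8: (1)·(-1)·(4) + (2)·(-3)·(-2) = 8.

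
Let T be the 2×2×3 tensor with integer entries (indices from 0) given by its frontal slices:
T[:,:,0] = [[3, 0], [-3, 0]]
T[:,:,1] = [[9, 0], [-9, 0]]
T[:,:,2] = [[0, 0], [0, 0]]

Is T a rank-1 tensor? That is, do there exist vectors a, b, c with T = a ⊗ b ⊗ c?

Yes

The mode-1 fibre T[:,0,0] = [3, -3] gives a = (1, -1) (primitive direction); the mode-2 fibre T[0,:,0] = [3, 0] gives b = (1, 0); then c[k] = T[0,0,k] / (a[0]·b[0]) = [3, 9, 0] / 1 = (3, 9, 0).
Expanding (1, -1) ⊗ (1, 0) ⊗ (3, 9, 0) reproduces all 12 entries of T, so T = (1, -1) ⊗ (1, 0) ⊗ (3, 9, 0) and rank(T) ≤ 1.
Equivalently every frontal slice T[:,:,k] is c[k] times the rank-1 matrix (1, -1) ⊗ (1, 0). So T has rank 1 (it is nonzero).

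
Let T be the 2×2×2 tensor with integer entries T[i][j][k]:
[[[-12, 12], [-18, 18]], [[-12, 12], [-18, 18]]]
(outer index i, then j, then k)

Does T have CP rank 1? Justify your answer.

The mode-1 fibre T[:,0,0] = [-12, -12] gives a = [1, 1] (primitive direction); the mode-2 fibre T[0,:,0] = [-12, -18] gives b = [2, 3]; then c[k] = T[0,0,k] / (a[0]·b[0]) = [-12, 12] / 2 = [-6, 6].
Expanding [1, 1] ⊗ [2, 3] ⊗ [-6, 6] reproduces all 8 entries of T, so T = [1, 1] ⊗ [2, 3] ⊗ [-6, 6] and rank(T) ≤ 1.
Equivalently every frontal slice T[:,:,k] is c[k] times the rank-1 matrix [1, 1] ⊗ [2, 3]. So T has rank 1 (it is nonzero).

Yes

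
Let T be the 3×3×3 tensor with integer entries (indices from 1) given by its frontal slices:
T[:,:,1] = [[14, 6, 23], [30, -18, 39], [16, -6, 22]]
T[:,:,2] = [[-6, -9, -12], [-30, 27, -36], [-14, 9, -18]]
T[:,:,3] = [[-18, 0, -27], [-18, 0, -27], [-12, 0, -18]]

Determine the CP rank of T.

2

Lower bound: the mode-3 unfolding of T (rows indexed by k, columns by (i,j) = (1,1), (1,2), (1,3), (2,1), (2,2), (2,3), (3,1), (3,2), (3,3)) is [[14, 6, 23, 30, -18, 39, 16, -6, 22], [-6, -9, -12, -30, 27, -36, -14, 9, -18], [-18, 0, -27, -18, 0, -27, -12, 0, -18]].
There the 2×2 minor on rows k ∈ {1, 2}, columns (i,j) ∈ {(1,1), (1,2)} is det [[14, 6], [-6, -9]] = -90 ≠ 0, so this unfolding has rank ≥ 2; CP rank is at least every unfolding rank, so rank(T) ≥ 2. (Flattening ranks never certify an upper bound on CP rank; for that we must actually write T with 2 rank-1 terms.)
Upper bound — finding two terms. Write S_k = T[:,:,k] for the frontal slices: S₁ = [[14, 6, 23], [30, -18, 39], [16, -6, 22]], S₂ = [[-6, -9, -12], [-30, 27, -36], [-14, 9, -18]], S₃ = [[-18, 0, -27], [-18, 0, -27], [-12, 0, -18]].
If T = a₁ ∘ b₁ ∘ c₁ + a₂ ∘ b₂ ∘ c₂ then each S_k = c₁[k]·a₁b₁ᵀ + c₂[k]·a₂b₂ᵀ. S₁ and S₂ are linearly independent, so a₁b₁ᵀ and a₂b₂ᵀ must span the same plane of matrices: they are the rank-1 matrices of the form x·S₁ + y·S₂.
The 2×2 minor of x·S₁ + y·S₂ on rows {1,2}, columns {1,2} is −432·x² + 936·xy − 432·y² = (-72)·(2·x − 3·y)(3·x − 2·y), vanishing at (x:y) = (3:2) and (2:3).
M₁ = 3·S₁ + 2·S₂ = [[30, 0, 45], [30, 0, 45], [20, 0, 30]] = 5·[3, 3, 2][2, 0, 3]ᵀ and M₂ = 2·S₁ + 3·S₂ = [[10, -15, 10], [-30, 45, -30], [-10, 15, -10]] = 5·[1, -3, -1][2, -3, 2]ᵀ, so take a₁ = [3, 3, 2], b₁ = [2, 0, 3], a₂ = [1, -3, -1], b₂ = [2, -3, 2].
Each slice is an integer combination of E₁ = a₁b₁ᵀ and E₂ = a₂b₂ᵀ: S₁ = 3·E₁ − 2·E₂, S₂ = −2·E₁ + 3·E₂, S₃ = −3·E₁; reading off coefficients, c₁ = [3, -2, -3] and c₂ = [-2, 3, 0].
Hence T = [3, 3, 2] ∘ [2, 0, 3] ∘ [3, -2, -3] + [1, -3, -1] ∘ [2, -3, 2] ∘ [-2, 3, 0], so rank(T) ≤ 2.
These bounds meet, so rank(T) = 2.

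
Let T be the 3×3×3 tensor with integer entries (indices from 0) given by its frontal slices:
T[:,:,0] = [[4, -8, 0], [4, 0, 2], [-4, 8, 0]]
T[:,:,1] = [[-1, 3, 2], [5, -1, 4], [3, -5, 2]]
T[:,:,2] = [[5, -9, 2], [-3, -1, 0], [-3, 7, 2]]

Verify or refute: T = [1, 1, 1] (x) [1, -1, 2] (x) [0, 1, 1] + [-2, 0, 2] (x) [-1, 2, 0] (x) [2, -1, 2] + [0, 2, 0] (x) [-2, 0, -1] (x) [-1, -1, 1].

Reconstruct entrywise from the claimed factors. For example, T[1,1,2] = -1 and Σₗ aₗ[1]bₗ[1]cₗ[2] = (1)·(-1)·(1) + (0)·(2)·(2) + (2)·(0)·(1) = -1; checking all 27 entries, every one matches. The claim holds.

Yes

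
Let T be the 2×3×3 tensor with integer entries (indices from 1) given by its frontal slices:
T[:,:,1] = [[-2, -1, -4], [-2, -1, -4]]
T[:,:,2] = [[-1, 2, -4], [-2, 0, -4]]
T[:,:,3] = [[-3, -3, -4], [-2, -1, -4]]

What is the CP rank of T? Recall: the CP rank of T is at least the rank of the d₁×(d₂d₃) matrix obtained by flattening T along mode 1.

Lower bound: the mode-3 unfolding of T (rows indexed by k, columns by (i,j) = (1,1), (1,2), (1,3), (2,1), (2,2), (2,3)) is [[-2, -1, -4, -2, -1, -4], [-1, 2, -4, -2, 0, -4], [-3, -3, -4, -2, -1, -4]].
There the 3×3 minor on rows k ∈ {1, 2, 3}, columns (i,j) ∈ {(1,1), (1,2), (1,3)} is det [[-2, -1, -4], [-1, 2, -4], [-3, -3, -4]] = -4 ≠ 0, so this unfolding has rank ≥ 3; CP rank is at least every unfolding rank, so rank(T) ≥ 3. (Flattening ranks never certify an upper bound on CP rank; for that we must actually write T with 3 rank-1 terms.)
Upper bound: T is a sum of 3 rank-1 terms, T = [1, 0] ⊗ [1, 2, 0] ⊗ [0, 1, -1] + [1, 1] ⊗ [0, 1, 0] ⊗ [1, 2, 1] + [1, 1] ⊗ [1, 1, 2] ⊗ [-2, -2, -2] (one valid choice — decompositions are not unique — normalised so each a, b is primitive with positive first nonzero entry; check it by expanding all entries), so rank(T) ≤ 3.
These bounds meet, so rank(T) = 3.

3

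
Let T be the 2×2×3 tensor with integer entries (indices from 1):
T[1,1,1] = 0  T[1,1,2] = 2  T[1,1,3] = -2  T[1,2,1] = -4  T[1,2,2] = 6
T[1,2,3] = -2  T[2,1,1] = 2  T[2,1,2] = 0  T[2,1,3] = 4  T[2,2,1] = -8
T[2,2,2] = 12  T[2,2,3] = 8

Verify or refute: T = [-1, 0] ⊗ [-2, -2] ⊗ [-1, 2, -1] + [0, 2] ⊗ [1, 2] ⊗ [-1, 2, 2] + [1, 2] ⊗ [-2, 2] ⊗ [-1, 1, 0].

Reconstruct entrywise from the claimed factors. For example, T[1,1,2] = 2 and Σₗ aₗ[1]bₗ[1]cₗ[2] = (-1)·(-2)·(2) + (0)·(1)·(2) + (1)·(-2)·(1) = 2; checking all 12 entries, every one matches. The claim holds.

Yes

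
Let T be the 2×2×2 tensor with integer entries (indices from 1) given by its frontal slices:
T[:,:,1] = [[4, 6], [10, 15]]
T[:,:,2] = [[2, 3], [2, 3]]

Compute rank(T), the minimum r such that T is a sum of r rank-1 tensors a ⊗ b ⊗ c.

2

Lower bound: the mode-3 unfolding of T (rows indexed by k, columns by (i,j) = (1,1), (1,2), (2,1), (2,2)) is [[4, 6, 10, 15], [2, 3, 2, 3]].
There the 2×2 minor on rows k ∈ {1, 2}, columns (i,j) ∈ {(1,1), (2,1)} is det [[4, 10], [2, 2]] = -12 ≠ 0, so this unfolding has rank ≥ 2; CP rank is at least every unfolding rank, so rank(T) ≥ 2. (Flattening ranks never certify an upper bound on CP rank; for that we must actually write T with 2 rank-1 terms.)
Upper bound — finding two terms. Every mode-2 slice of T is a multiple of one matrix: T[:,j,:] = b[j]·M with b = (2, 3) and M = [[2, 1], [5, 1]] (rows indexed by i, columns by k). So it suffices to write M as a sum of two rank-1 matrices.
Splitting M by its rows (i = 1, 2), M = (1, 0)(2, 1)ᵀ + (0, 1)(5, 1)ᵀ.
Hence T = (1, 0) ⊗ (2, 3) ⊗ (2, 1) + (0, 1) ⊗ (2, 3) ⊗ (5, 1), so rank(T) ≤ 2.
These bounds meet, so rank(T) = 2.
Check entry T[1,2,1] = 6: (1)·(3)·(2) + (0)·(3)·(5) = 6.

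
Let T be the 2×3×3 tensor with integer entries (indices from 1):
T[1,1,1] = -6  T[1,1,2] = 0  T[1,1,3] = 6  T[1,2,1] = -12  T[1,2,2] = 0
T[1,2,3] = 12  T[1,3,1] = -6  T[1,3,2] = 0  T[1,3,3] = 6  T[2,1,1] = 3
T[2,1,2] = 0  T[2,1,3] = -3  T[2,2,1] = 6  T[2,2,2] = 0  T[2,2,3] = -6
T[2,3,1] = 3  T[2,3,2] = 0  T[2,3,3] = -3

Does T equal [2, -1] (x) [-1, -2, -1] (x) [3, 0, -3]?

Reconstruct entrywise from the claimed factors. For example, T[2,1,3] = -3 and Σₗ aₗ[2]bₗ[1]cₗ[3] = (-1)·(-1)·(-3) = -3; checking all 18 entries, every one matches. The claim holds.

Yes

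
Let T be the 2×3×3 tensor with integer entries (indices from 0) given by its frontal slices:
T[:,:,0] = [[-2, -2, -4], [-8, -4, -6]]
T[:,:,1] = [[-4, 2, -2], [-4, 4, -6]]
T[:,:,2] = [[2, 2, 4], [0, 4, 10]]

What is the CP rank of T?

Lower bound: the mode-2 unfolding of T (rows indexed by j, columns by (i,k) = (0,0), (0,1), (0,2), (1,0), (1,1), (1,2)) is [[-2, -4, 2, -8, -4, 0], [-2, 2, 2, -4, 4, 4], [-4, -2, 4, -6, -6, 10]].
There the 3×3 minor on rows j ∈ {0, 1, 2}, columns (i,k) ∈ {(0,0), (0,1), (1,0)} is det [[-2, -4, -8], [-2, 2, -4], [-4, -2, -6]] = -72 ≠ 0, so this unfolding has rank ≥ 3; CP rank is at least every unfolding rank, so rank(T) ≥ 3. (Flattening ranks never certify an upper bound on CP rank; for that we must actually write T with 3 rank-1 terms.)
Upper bound: T is a sum of 3 rank-1 terms, T = [0, 1] ⊗ [2, 0, -1] ⊗ [-2, 2, -2] + [1, 2] ⊗ [0, 1, 1] ⊗ [-2, 2, 2] + [1, 2] ⊗ [1, 0, 1] ⊗ [-2, -4, 2] (one valid choice — decompositions are not unique — normalised so each a, b is primitive with positive first nonzero entry; check it by expanding all entries), so rank(T) ≤ 3.
These bounds meet, so rank(T) = 3.
Check entry T[0,0,1] = -4: (0)·(2)·(2) + (1)·(0)·(2) + (1)·(1)·(-4) = -4.

3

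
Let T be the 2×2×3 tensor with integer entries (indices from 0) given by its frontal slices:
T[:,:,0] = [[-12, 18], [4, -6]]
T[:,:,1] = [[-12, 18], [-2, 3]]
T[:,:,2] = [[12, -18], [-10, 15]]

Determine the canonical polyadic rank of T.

Lower bound: in the mode-3 unfolding of T (rows indexed by k, columns by (i,j)) the 2×2 minor on rows k ∈ {0, 1}, columns (i,j) ∈ {(0,0), (1,0)} is det [[-12, 4], [-12, -2]] = 72 ≠ 0, so that unfolding has rank ≥ 2 and hence rank(T) ≥ 2 (CP rank is at least every unfolding rank, though it can be larger).
Upper bound: T[:,j,:] = b[j]·M for every slice, with b = [2, -3] and M = [[-6, -6, 6], [2, -1, -5]] (rows i, columns k).
Splitting M by its rows (i = 0, 1), M = [1, 0][-6, -6, 6]ᵀ + [0, 1][2, -1, -5]ᵀ.
Hence T = [1, 0] ⊗ [2, -3] ⊗ [-6, -6, 6] + [0, 1] ⊗ [2, -3] ⊗ [2, -1, -5], so rank(T) ≤ 2.
These bounds meet, so rank(T) = 2.

2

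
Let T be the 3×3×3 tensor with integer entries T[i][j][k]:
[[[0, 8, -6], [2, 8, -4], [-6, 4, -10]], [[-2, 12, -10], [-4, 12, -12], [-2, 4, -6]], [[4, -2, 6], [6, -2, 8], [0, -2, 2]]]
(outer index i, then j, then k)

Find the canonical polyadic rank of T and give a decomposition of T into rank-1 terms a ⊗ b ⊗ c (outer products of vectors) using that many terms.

rank(T) = 3

Lower bound: in the mode-2 unfolding of T (rows indexed by j, columns by (i,k)) the 3×3 minor on rows j ∈ {0, 1, 2}, columns (i,k) ∈ {(0,0), (0,1), (0,2)} is det [[0, 8, -6], [2, 8, -4], [-6, 4, -10]] = 16 ≠ 0, so that unfolding has rank ≥ 3 and hence rank(T) ≥ 3 (CP rank is at least every unfolding rank, though it can be larger).
Upper bound: T is a sum of 3 rank-1 terms, T = [1, -1, 1] ⊗ [1, 2, -1] ⊗ [2, 0, 2] + [1, 2, 0] ⊗ [1, 1, 0] ⊗ [2, 4, 0] + [2, 2, -1] ⊗ [1, 1, 1] ⊗ [-2, 2, -4] (one valid choice — decompositions are not unique — normalised so each a, b is primitive with positive first nonzero entry; check it by expanding all entries), so rank(T) ≤ 3.
These bounds meet, so rank(T) = 3.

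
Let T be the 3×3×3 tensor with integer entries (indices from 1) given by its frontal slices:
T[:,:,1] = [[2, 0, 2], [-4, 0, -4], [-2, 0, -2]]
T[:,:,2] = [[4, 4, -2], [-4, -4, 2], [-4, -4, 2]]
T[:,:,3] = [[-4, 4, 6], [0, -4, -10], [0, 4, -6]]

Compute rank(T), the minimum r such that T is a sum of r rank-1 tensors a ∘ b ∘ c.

Lower bound: the mode-2 unfolding of T (rows indexed by j, columns by (i,k) = (1,1), (1,2), (1,3), (2,1), (2,2), (2,3), (3,1), (3,2), (3,3)) is [[2, 4, -4, -4, -4, 0, -2, -4, 0], [0, 4, 4, 0, -4, -4, 0, -4, 4], [2, -2, 6, -4, 2, -10, -2, 2, -6]].
There the 3×3 minor on rows j ∈ {1, 2, 3}, columns (i,k) ∈ {(1,1), (1,2), (1,3)} is det [[2, 4, -4], [0, 4, 4], [2, -2, 6]] = 128 ≠ 0, so this unfolding has rank ≥ 3; CP rank is at least every unfolding rank, so rank(T) ≥ 3. (Unfolding ranks only ever bound the CP rank from below — rank(T) can be strictly larger than all of them — so the matching upper bound has to come from an explicit 3-term decomposition.)
Upper bound: T is a sum of 3 rank-1 terms, T = [1, -2, -1] ∘ [1, 0, 1] ∘ [2, 0, 4] + [1, -1, -1] ∘ [2, 2, -1] ∘ [0, 2, -2] + [1, -1, 0] ∘ [1, -2, 0] ∘ [0, 0, -4] (one valid choice — decompositions are not unique — normalised so each a, b is primitive with positive first nonzero entry; check it by expanding all entries), so rank(T) ≤ 3.
These bounds meet, so rank(T) = 3.

3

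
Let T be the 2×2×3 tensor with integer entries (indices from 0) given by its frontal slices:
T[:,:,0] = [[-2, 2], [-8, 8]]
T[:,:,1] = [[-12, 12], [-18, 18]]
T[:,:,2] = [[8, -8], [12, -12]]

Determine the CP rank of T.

2

Lower bound: the mode-1 unfolding of T (rows indexed by i, columns by (j,k) = (0,0), (0,1), (0,2), (1,0), (1,1), (1,2)) is [[-2, -12, 8, 2, 12, -8], [-8, -18, 12, 8, 18, -12]].
There the 2×2 minor on rows i ∈ {0, 1}, columns (j,k) ∈ {(0,0), (0,1)} is det [[-2, -12], [-8, -18]] = -60 ≠ 0, so this unfolding has rank ≥ 2; CP rank is at least every unfolding rank, so rank(T) ≥ 2. (Flattening ranks never certify an upper bound on CP rank; for that we must actually write T with 2 rank-1 terms.)
Upper bound — finding two terms. Every mode-2 slice of T is a multiple of one matrix: T[:,j,:] = b[j]·M with b = [1, -1] and M = [[-2, -12, 8], [-8, -18, 12]] (rows indexed by i, columns by k). So it suffices to write M as a sum of two rank-1 matrices.
Splitting M by its rows (i = 0, 1), M = [1, 0][-2, -12, 8]ᵀ + [0, 1][-8, -18, 12]ᵀ.
Hence T = [1, 0] ⊗ [1, -1] ⊗ [-2, -12, 8] + [0, 1] ⊗ [1, -1] ⊗ [-8, -18, 12], so rank(T) ≤ 2.
These bounds meet, so rank(T) = 2.
Check entry T[0,1,2] = -8: (1)·(-1)·(8) + (0)·(-1)·(12) = -8.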